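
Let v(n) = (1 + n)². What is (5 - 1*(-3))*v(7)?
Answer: 512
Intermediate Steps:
(5 - 1*(-3))*v(7) = (5 - 1*(-3))*(1 + 7)² = (5 + 3)*8² = 8*64 = 512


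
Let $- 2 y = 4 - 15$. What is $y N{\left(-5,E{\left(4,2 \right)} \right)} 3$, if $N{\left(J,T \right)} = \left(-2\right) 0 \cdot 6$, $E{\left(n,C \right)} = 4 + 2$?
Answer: $0$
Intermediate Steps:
$E{\left(n,C \right)} = 6$
$N{\left(J,T \right)} = 0$ ($N{\left(J,T \right)} = 0 \cdot 6 = 0$)
$y = \frac{11}{2}$ ($y = - \frac{4 - 15}{2} = \left(- \frac{1}{2}\right) \left(-11\right) = \frac{11}{2} \approx 5.5$)
$y N{\left(-5,E{\left(4,2 \right)} \right)} 3 = \frac{11}{2} \cdot 0 \cdot 3 = 0 \cdot 3 = 0$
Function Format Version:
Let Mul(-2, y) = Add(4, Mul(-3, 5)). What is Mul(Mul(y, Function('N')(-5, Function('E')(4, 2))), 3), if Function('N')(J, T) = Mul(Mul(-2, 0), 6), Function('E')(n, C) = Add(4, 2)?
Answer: 0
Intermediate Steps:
Function('E')(n, C) = 6
Function('N')(J, T) = 0 (Function('N')(J, T) = Mul(0, 6) = 0)
y = Rational(11, 2) (y = Mul(Rational(-1, 2), Add(4, Mul(-3, 5))) = Mul(Rational(-1, 2), Add(4, -15)) = Mul(Rational(-1, 2), -11) = Rational(11, 2) ≈ 5.5000)
Mul(Mul(y, Function('N')(-5, Function('E')(4, 2))), 3) = Mul(Mul(Rational(11, 2), 0), 3) = Mul(0, 3) = 0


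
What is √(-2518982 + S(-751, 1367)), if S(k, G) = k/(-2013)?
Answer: I*√10207339260195/2013 ≈ 1587.1*I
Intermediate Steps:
S(k, G) = -k/2013 (S(k, G) = k*(-1/2013) = -k/2013)
√(-2518982 + S(-751, 1367)) = √(-2518982 - 1/2013*(-751)) = √(-2518982 + 751/2013) = √(-5070710015/2013) = I*√10207339260195/2013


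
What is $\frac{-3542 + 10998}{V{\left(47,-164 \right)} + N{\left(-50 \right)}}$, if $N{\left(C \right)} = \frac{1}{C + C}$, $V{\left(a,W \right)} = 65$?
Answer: $\frac{745600}{6499} \approx 114.73$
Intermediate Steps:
$N{\left(C \right)} = \frac{1}{2 C}$
$\frac{-3542 + 10998}{V{\left(47,-164 \right)} + N{\left(-50 \right)}} = \frac{-3542 + 10998}{65 + \frac{1}{2 \left(-50\right)}} = \frac{7456}{65 + \frac{1}{2} \left(- \frac{1}{50}\right)} = \frac{7456}{65 - \frac{1}{100}} = \frac{7456}{\frac{6499}{100}} = 7456 \cdot \frac{100}{6499} = \frac{745600}{6499}$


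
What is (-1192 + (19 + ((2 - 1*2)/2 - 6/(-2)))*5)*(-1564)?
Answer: 1692248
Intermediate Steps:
(-1192 + (19 + ((2 - 1*2)/2 - 6/(-2)))*5)*(-1564) = (-1192 + (19 + ((2 - 2)*(½) - 6*(-½)))*5)*(-1564) = (-1192 + (19 + (0*(½) + 3))*5)*(-1564) = (-1192 + (19 + (0 + 3))*5)*(-1564) = (-1192 + (19 + 3)*5)*(-1564) = (-1192 + 22*5)*(-1564) = (-1192 + 110)*(-1564) = -1082*(-1564) = 1692248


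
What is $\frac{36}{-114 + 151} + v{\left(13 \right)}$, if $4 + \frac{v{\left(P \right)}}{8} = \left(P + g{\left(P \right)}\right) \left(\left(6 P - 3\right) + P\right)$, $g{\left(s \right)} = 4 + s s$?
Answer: $\frac{4843780}{37} \approx 1.3091 \cdot 10^{5}$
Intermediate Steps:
$g{\left(s \right)} = 4 + s^{2}$
$v{\left(P \right)} = -32 + 8 \left(-3 + 7 P\right) \left(4 + P + P^{2}\right)$ ($v{\left(P \right)} = -32 + 8 \left(P + \left(4 + P^{2}\right)\right) \left(\left(6 P - 3\right) + P\right) = -32 + 8 \left(4 + P + P^{2}\right) \left(\left(-3 + 6 P\right) + P\right) = -32 + 8 \left(4 + P + P^{2}\right) \left(-3 + 7 P\right) = -32 + 8 \left(-3 + 7 P\right) \left(4 + P + P^{2}\right)$)
$\frac{36}{-114 + 151} + v{\left(13 \right)} = \frac{36}{-114 + 151} + \left(-128 + 32 \cdot 13^{2} + 56 \cdot 13^{3} + 200 \cdot 13\right) = \frac{36}{37} + \left(-128 + 32 \cdot 169 + 56 \cdot 2197 + 2600\right) = 36 \cdot \frac{1}{37} + \left(-128 + 5408 + 123032 + 2600\right) = \frac{36}{37} + 130912 = \frac{4843780}{37}$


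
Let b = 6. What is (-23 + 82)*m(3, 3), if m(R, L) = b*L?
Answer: 1062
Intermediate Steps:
m(R, L) = 6*L
(-23 + 82)*m(3, 3) = (-23 + 82)*(6*3) = 59*18 = 1062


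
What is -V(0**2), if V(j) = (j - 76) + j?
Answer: 76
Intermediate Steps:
V(j) = -76 + 2*j (V(j) = (-76 + j) + j = -76 + 2*j)
-V(0**2) = -(-76 + 2*0**2) = -(-76 + 2*0) = -(-76 + 0) = -1*(-76) = 76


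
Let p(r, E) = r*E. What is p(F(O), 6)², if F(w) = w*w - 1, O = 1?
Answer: 0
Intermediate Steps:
F(w) = -1 + w² (F(w) = w² - 1 = -1 + w²)
p(r, E) = E*r
p(F(O), 6)² = (6*(-1 + 1²))² = (6*(-1 + 1))² = (6*0)² = 0² = 0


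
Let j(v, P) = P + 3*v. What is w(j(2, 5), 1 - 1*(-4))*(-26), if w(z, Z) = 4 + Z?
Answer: -234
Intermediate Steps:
w(j(2, 5), 1 - 1*(-4))*(-26) = (4 + (1 - 1*(-4)))*(-26) = (4 + (1 + 4))*(-26) = (4 + 5)*(-26) = 9*(-26) = -234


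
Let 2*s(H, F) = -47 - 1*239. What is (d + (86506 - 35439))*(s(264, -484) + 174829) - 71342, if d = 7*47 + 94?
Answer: 8994510798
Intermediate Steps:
d = 423 (d = 329 + 94 = 423)
s(H, F) = -143 (s(H, F) = (-47 - 1*239)/2 = (-47 - 239)/2 = (½)*(-286) = -143)
(d + (86506 - 35439))*(s(264, -484) + 174829) - 71342 = (423 + (86506 - 35439))*(-143 + 174829) - 71342 = (423 + 51067)*174686 - 71342 = 51490*174686 - 71342 = 8994582140 - 71342 = 8994510798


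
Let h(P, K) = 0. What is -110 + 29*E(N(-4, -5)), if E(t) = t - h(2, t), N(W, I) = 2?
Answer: -52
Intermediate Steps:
E(t) = t (E(t) = t - 1*0 = t + 0 = t)
-110 + 29*E(N(-4, -5)) = -110 + 29*2 = -110 + 58 = -52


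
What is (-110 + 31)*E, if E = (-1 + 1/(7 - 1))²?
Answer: -1975/36 ≈ -54.861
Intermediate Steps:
E = 25/36 (E = (-1 + 1/6)² = (-1 + ⅙)² = (-⅚)² = 25/36 ≈ 0.69444)
(-110 + 31)*E = (-110 + 31)*(25/36) = -79*25/36 = -1975/36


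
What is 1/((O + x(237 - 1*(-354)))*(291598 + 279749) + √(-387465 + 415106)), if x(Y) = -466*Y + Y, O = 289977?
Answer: 8662763214/75043466501831582155 - √27641/75043466501831582155 ≈ 1.1544e-10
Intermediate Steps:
x(Y) = -465*Y
1/((O + x(237 - 1*(-354)))*(291598 + 279749) + √(-387465 + 415106)) = 1/((289977 - 465*(237 - 1*(-354)))*(291598 + 279749) + √(-387465 + 415106)) = 1/((289977 - 465*(237 + 354))*571347 + √27641) = 1/((289977 - 465*591)*571347 + √27641) = 1/((289977 - 274815)*571347 + √27641) = 1/(15162*571347 + √27641) = 1/(8662763214 + √27641)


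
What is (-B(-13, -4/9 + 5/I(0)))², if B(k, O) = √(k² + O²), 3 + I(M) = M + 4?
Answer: 15370/81 ≈ 189.75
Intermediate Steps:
I(M) = 1 + M (I(M) = -3 + (M + 4) = -3 + (4 + M) = 1 + M)
B(k, O) = √(O² + k²)
(-B(-13, -4/9 + 5/I(0)))² = (-√((-4/9 + 5/(1 + 0))² + (-13)²))² = (-√((-4*⅑ + 5/1)² + 169))² = (-√((-4/9 + 5*1)² + 169))² = (-√((-4/9 + 5)² + 169))² = (-√((41/9)² + 169))² = (-√(1681/81 + 169))² = (-√(15370/81))² = (-√15370/9)² = 15370/81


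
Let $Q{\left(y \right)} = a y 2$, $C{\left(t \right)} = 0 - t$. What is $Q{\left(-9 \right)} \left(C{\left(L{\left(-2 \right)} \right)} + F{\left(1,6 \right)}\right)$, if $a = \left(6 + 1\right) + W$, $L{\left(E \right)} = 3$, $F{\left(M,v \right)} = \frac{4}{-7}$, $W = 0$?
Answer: $450$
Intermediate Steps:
$F{\left(M,v \right)} = - \frac{4}{7}$ ($F{\left(M,v \right)} = 4 \left(- \frac{1}{7}\right) = - \frac{4}{7}$)
$C{\left(t \right)} = - t$
$a = 7$ ($a = \left(6 + 1\right) + 0 = 7 + 0 = 7$)
$Q{\left(y \right)} = 14 y$ ($Q{\left(y \right)} = 7 y 2 = 7 \cdot 2 y = 14 y$)
$Q{\left(-9 \right)} \left(C{\left(L{\left(-2 \right)} \right)} + F{\left(1,6 \right)}\right) = 14 \left(-9\right) \left(\left(-1\right) 3 - \frac{4}{7}\right) = - 126 \left(-3 - \frac{4}{7}\right) = \left(-126\right) \left(- \frac{25}{7}\right) = 450$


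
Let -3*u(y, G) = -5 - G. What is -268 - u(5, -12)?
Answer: -797/3 ≈ -265.67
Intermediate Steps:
u(y, G) = 5/3 + G/3 (u(y, G) = -(-5 - G)/3 = 5/3 + G/3)
-268 - u(5, -12) = -268 - (5/3 + (⅓)*(-12)) = -268 - (5/3 - 4) = -268 - 1*(-7/3) = -268 + 7/3 = -797/3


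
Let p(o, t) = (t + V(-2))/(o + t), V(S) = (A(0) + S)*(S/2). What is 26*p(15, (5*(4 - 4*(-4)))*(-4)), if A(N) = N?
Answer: 10348/385 ≈ 26.878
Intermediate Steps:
V(S) = S²/2 (V(S) = (0 + S)*(S/2) = S*(S*(½)) = S*(S/2) = S²/2)
p(o, t) = (2 + t)/(o + t) (p(o, t) = (t + (½)*(-2)²)/(o + t) = (t + (½)*4)/(o + t) = (t + 2)/(o + t) = (2 + t)/(o + t))
26*p(15, (5*(4 - 4*(-4)))*(-4)) = 26*((2 + (5*(4 - 4*(-4)))*(-4))/(15 + (5*(4 - 4*(-4)))*(-4))) = 26*((2 + (5*(4 + 16))*(-4))/(15 + (5*(4 + 16))*(-4))) = 26*((2 + (5*20)*(-4))/(15 + (5*20)*(-4))) = 26*((2 + 100*(-4))/(15 + 100*(-4))) = 26*((2 - 400)/(15 - 400)) = 26*(-398/(-385)) = 26*(-1/385*(-398)) = 26*(398/385) = 10348/385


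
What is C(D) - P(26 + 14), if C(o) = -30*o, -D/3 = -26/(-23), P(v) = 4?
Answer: 2248/23 ≈ 97.739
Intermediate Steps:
D = -78/23 (D = -(-78)/(-23) = -(-78)*(-1)/23 = -3*26/23 = -78/23 ≈ -3.3913)
C(D) - P(26 + 14) = -30*(-78/23) - 1*4 = 2340/23 - 4 = 2248/23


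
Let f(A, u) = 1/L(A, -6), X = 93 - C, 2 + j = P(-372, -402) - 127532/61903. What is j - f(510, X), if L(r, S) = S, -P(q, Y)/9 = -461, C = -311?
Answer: 1539567157/371418 ≈ 4145.1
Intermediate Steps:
P(q, Y) = 4149 (P(q, Y) = -9*(-461) = 4149)
j = 256584209/61903 (j = -2 + (4149 - 127532/61903) = -2 + 256708015/61903 = 256584209/61903 ≈ 4144.9)
X = 404 (X = 93 - 1*(-311) = 93 + 311 = 404)
f(A, u) = -⅙ (f(A, u) = 1/(-6) = -⅙)
j - f(510, X) = 256584209/61903 - 1*(-⅙) = 256584209/61903 + ⅙ = 1539567157/371418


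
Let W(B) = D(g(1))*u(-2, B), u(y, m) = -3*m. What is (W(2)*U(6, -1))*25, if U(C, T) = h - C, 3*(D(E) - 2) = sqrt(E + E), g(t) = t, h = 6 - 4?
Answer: 1200 + 200*sqrt(2) ≈ 1482.8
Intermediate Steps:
h = 2
D(E) = 2 + sqrt(2)*sqrt(E)/3 (D(E) = 2 + sqrt(E + E)/3 = 2 + sqrt(2*E)/3 = 2 + (sqrt(2)*sqrt(E))/3 = 2 + sqrt(2)*sqrt(E)/3)
W(B) = -3*B*(2 + sqrt(2)/3) (W(B) = (2 + sqrt(2)*sqrt(1)/3)*(-3*B) = (2 + (1/3)*sqrt(2)*1)*(-3*B) = (2 + sqrt(2)/3)*(-3*B) = -3*B*(2 + sqrt(2)/3))
U(C, T) = 2 - C
(W(2)*U(6, -1))*25 = ((-1*2*(6 + sqrt(2)))*(2 - 1*6))*25 = ((-12 - 2*sqrt(2))*(2 - 6))*25 = ((-12 - 2*sqrt(2))*(-4))*25 = (48 + 8*sqrt(2))*25 = 1200 + 200*sqrt(2)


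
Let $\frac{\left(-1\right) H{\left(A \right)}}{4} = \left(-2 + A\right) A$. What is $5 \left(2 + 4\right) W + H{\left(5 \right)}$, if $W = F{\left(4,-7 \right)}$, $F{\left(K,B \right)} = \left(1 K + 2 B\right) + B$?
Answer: $-570$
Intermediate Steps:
$H{\left(A \right)} = - 4 A \left(-2 + A\right)$ ($H{\left(A \right)} = - 4 \left(-2 + A\right) A = - 4 A \left(-2 + A\right)$)
$F{\left(K,B \right)} = K + 3 B$ ($F{\left(K,B \right)} = \left(K + 2 B\right) + B = K + 3 B$)
$W = -17$ ($W = 4 + 3 \left(-7\right) = 4 - 21 = -17$)
$5 \left(2 + 4\right) W + H{\left(5 \right)} = 5 \left(2 + 4\right) \left(-17\right) + 4 \cdot 5 \left(2 - 5\right) = 5 \cdot 6 \left(-17\right) + 4 \cdot 5 \left(2 - 5\right) = 30 \left(-17\right) + 4 \cdot 5 \left(-3\right) = -510 - 60 = -570$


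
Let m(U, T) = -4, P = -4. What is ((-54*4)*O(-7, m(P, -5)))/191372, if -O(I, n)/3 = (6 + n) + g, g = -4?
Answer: -324/47843 ≈ -0.0067722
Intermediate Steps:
O(I, n) = -6 - 3*n (O(I, n) = -3*((6 + n) - 4) = -3*(2 + n) = -6 - 3*n)
((-54*4)*O(-7, m(P, -5)))/191372 = ((-54*4)*(-6 - 3*(-4)))/191372 = -216*(-6 + 12)*(1/191372) = -216*6*(1/191372) = -1296*1/191372 = -324/47843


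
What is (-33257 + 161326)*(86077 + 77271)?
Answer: 20919815012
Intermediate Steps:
(-33257 + 161326)*(86077 + 77271) = 128069*163348 = 20919815012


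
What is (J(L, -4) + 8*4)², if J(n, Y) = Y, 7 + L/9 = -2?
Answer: 784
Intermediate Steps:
L = -81 (L = -63 + 9*(-2) = -63 - 18 = -81)
(J(L, -4) + 8*4)² = (-4 + 8*4)² = (-4 + 32)² = 28² = 784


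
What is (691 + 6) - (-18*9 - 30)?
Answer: 889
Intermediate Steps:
(691 + 6) - (-18*9 - 30) = 697 - (-162 - 30) = 697 - 1*(-192) = 697 + 192 = 889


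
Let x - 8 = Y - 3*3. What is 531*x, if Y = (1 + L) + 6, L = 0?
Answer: 3186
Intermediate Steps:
Y = 7 (Y = (1 + 0) + 6 = 1 + 6 = 7)
x = 6 (x = 8 + (7 - 3*3) = 8 + (7 - 9) = 8 - 2 = 6)
531*x = 531*6 = 3186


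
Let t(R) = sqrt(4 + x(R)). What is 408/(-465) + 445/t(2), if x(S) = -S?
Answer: -136/155 + 445*sqrt(2)/2 ≈ 313.79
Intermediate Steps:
t(R) = sqrt(4 - R)
408/(-465) + 445/t(2) = 408/(-465) + 445/(sqrt(4 - 1*2)) = 408*(-1/465) + 445/(sqrt(4 - 2)) = -136/155 + 445/(sqrt(2)) = -136/155 + 445*(sqrt(2)/2) = -136/155 + 445*sqrt(2)/2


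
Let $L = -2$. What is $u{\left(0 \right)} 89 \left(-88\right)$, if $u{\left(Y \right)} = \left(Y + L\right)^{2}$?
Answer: $-31328$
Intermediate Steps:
$u{\left(Y \right)} = \left(-2 + Y\right)^{2}$ ($u{\left(Y \right)} = \left(Y - 2\right)^{2} = \left(-2 + Y\right)^{2}$)
$u{\left(0 \right)} 89 \left(-88\right) = \left(-2 + 0\right)^{2} \cdot 89 \left(-88\right) = \left(-2\right)^{2} \cdot 89 \left(-88\right) = 4 \cdot 89 \left(-88\right) = 356 \left(-88\right) = -31328$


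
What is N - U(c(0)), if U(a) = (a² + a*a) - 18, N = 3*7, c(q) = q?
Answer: 39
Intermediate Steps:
N = 21
U(a) = -18 + 2*a² (U(a) = (a² + a²) - 18 = 2*a² - 18 = -18 + 2*a²)
N - U(c(0)) = 21 - (-18 + 2*0²) = 21 - (-18 + 2*0) = 21 - (-18 + 0) = 21 - 1*(-18) = 21 + 18 = 39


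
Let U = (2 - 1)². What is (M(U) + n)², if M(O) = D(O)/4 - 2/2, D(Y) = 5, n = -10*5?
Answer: 39601/16 ≈ 2475.1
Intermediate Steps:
n = -50
U = 1 (U = 1² = 1)
M(O) = ¼ (M(O) = 5/4 - 2/2 = 5*(¼) - 2*½ = 5/4 - 1 = ¼)
(M(U) + n)² = (¼ - 50)² = (-199/4)² = 39601/16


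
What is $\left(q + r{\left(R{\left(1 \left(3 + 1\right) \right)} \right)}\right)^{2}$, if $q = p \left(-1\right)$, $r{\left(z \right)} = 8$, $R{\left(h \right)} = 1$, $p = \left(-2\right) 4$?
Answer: $256$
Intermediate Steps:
$p = -8$
$q = 8$ ($q = \left(-8\right) \left(-1\right) = 8$)
$\left(q + r{\left(R{\left(1 \left(3 + 1\right) \right)} \right)}\right)^{2} = \left(8 + 8\right)^{2} = 16^{2} = 256$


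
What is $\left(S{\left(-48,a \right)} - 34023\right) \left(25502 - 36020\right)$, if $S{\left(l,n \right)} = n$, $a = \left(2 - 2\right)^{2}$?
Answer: $357853914$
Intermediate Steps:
$a = 0$ ($a = 0^{2} = 0$)
$\left(S{\left(-48,a \right)} - 34023\right) \left(25502 - 36020\right) = \left(0 - 34023\right) \left(25502 - 36020\right) = \left(-34023\right) \left(-10518\right) = 357853914$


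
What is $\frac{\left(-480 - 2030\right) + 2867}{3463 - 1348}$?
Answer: $\frac{119}{705} \approx 0.16879$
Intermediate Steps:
$\frac{\left(-480 - 2030\right) + 2867}{3463 - 1348} = \frac{\left(-480 - 2030\right) + 2867}{2115} = \left(-2510 + 2867\right) \frac{1}{2115} = 357 \cdot \frac{1}{2115} = \frac{119}{705}$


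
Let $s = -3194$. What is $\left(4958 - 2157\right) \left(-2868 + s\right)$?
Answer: $-16979662$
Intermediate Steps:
$\left(4958 - 2157\right) \left(-2868 + s\right) = \left(4958 - 2157\right) \left(-2868 - 3194\right) = 2801 \left(-6062\right) = -16979662$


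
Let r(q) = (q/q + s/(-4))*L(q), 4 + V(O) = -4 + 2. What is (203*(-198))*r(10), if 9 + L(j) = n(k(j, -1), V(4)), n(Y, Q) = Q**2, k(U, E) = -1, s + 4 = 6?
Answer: -542619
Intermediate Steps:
s = 2 (s = -4 + 6 = 2)
V(O) = -6 (V(O) = -4 + (-4 + 2) = -4 - 2 = -6)
L(j) = 27 (L(j) = -9 + (-6)**2 = -9 + 36 = 27)
r(q) = 27/2 (r(q) = (q/q + 2/(-4))*27 = (1 + 2*(-1/4))*27 = (1 - 1/2)*27 = (1/2)*27 = 27/2)
(203*(-198))*r(10) = (203*(-198))*(27/2) = -40194*27/2 = -542619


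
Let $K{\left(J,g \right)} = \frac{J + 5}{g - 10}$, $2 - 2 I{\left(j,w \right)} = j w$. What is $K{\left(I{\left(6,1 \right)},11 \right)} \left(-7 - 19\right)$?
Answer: $-78$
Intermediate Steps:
$I{\left(j,w \right)} = 1 - \frac{j w}{2}$
$K{\left(J,g \right)} = \frac{5 + J}{-10 + g}$
$K{\left(I{\left(6,1 \right)},11 \right)} \left(-7 - 19\right) = \frac{5 + \left(1 - 3 \cdot 1\right)}{-10 + 11} \left(-7 - 19\right) = \frac{5 + \left(1 - 3\right)}{1} \left(-26\right) = 1 \left(5 - 2\right) \left(-26\right) = 1 \cdot 3 \left(-26\right) = 3 \left(-26\right) = -78$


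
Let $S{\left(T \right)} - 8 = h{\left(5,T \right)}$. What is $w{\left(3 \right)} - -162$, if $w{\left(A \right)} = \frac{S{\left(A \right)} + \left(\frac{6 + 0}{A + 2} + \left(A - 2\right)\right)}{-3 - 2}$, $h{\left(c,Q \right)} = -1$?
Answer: $\frac{4004}{25} \approx 160.16$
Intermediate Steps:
$S{\left(T \right)} = 7$ ($S{\left(T \right)} = 8 - 1 = 7$)
$w{\left(A \right)} = -1 - \frac{6}{5 \left(2 + A\right)} - \frac{A}{5}$ ($w{\left(A \right)} = \frac{7 + \left(\frac{6 + 0}{A + 2} + \left(A - 2\right)\right)}{-3 - 2} = \frac{7 + \left(\frac{6}{2 + A} + \left(A - 2\right)\right)}{-5} = \left(7 + \left(\frac{6}{2 + A} + \left(-2 + A\right)\right)\right) \left(- \frac{1}{5}\right) = \left(7 + \left(-2 + A + \frac{6}{2 + A}\right)\right) \left(- \frac{1}{5}\right) = \left(5 + A + \frac{6}{2 + A}\right) \left(- \frac{1}{5}\right) = -1 - \frac{6}{5 \left(2 + A\right)} - \frac{A}{5}$)
$w{\left(3 \right)} - -162 = \frac{-16 - 3^{2} - 21}{5 \left(2 + 3\right)} - -162 = \frac{-16 - 9 - 21}{5 \cdot 5} + 162 = \frac{1}{5} \cdot \frac{1}{5} \left(-16 - 9 - 21\right) + 162 = \frac{1}{5} \cdot \frac{1}{5} \left(-46\right) + 162 = - \frac{46}{25} + 162 = \frac{4004}{25}$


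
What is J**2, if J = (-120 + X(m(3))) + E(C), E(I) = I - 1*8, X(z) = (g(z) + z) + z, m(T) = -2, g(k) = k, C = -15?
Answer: 22201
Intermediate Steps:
X(z) = 3*z (X(z) = (z + z) + z = 2*z + z = 3*z)
E(I) = -8 + I (E(I) = I - 8 = -8 + I)
J = -149 (J = (-120 + 3*(-2)) + (-8 - 15) = (-120 - 6) - 23 = -126 - 23 = -149)
J**2 = (-149)**2 = 22201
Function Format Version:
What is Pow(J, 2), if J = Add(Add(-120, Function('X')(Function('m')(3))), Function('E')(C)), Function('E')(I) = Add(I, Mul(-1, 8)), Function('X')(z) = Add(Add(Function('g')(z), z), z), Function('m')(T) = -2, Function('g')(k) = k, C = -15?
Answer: 22201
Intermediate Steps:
Function('X')(z) = Mul(3, z) (Function('X')(z) = Add(Add(z, z), z) = Add(Mul(2, z), z) = Mul(3, z))
Function('E')(I) = Add(-8, I) (Function('E')(I) = Add(I, -8) = Add(-8, I))
J = -149 (J = Add(Add(-120, Mul(3, -2)), Add(-8, -15)) = Add(Add(-120, -6), -23) = Add(-126, -23) = -149)
Pow(J, 2) = Pow(-149, 2) = 22201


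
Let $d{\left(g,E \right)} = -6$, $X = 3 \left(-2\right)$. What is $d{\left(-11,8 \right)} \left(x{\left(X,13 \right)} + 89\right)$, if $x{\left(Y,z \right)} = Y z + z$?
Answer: $-144$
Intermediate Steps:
$X = -6$
$x{\left(Y,z \right)} = z + Y z$
$d{\left(-11,8 \right)} \left(x{\left(X,13 \right)} + 89\right) = - 6 \left(13 \left(1 - 6\right) + 89\right) = - 6 \left(13 \left(-5\right) + 89\right) = - 6 \left(-65 + 89\right) = \left(-6\right) 24 = -144$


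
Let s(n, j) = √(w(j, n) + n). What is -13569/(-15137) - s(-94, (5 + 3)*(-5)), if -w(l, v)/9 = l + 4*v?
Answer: 13569/15137 - 5*√146 ≈ -59.519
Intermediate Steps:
w(l, v) = -36*v - 9*l (w(l, v) = -9*(l + 4*v) = -36*v - 9*l)
s(n, j) = √(-35*n - 9*j) (s(n, j) = √((-36*n - 9*j) + n) = √(-35*n - 9*j))
-13569/(-15137) - s(-94, (5 + 3)*(-5)) = -13569/(-15137) - √(-35*(-94) - 9*(5 + 3)*(-5)) = -13569*(-1/15137) - √(3290 - 72*(-5)) = 13569/15137 - √(3290 - 9*(-40)) = 13569/15137 - √(3290 + 360) = 13569/15137 - √3650 = 13569/15137 - 5*√146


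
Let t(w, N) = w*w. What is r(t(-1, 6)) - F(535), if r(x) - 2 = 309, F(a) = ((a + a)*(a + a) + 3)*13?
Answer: -14883428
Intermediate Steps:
t(w, N) = w²
F(a) = 39 + 52*a² (F(a) = ((2*a)*(2*a) + 3)*13 = (4*a² + 3)*13 = (3 + 4*a²)*13 = 39 + 52*a²)
r(x) = 311 (r(x) = 2 + 309 = 311)
r(t(-1, 6)) - F(535) = 311 - (39 + 52*535²) = 311 - (39 + 52*286225) = 311 - (39 + 14883700) = 311 - 1*14883739 = 311 - 14883739 = -14883428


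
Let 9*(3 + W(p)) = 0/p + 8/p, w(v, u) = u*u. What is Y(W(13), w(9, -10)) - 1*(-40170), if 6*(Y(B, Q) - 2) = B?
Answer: 28200401/702 ≈ 40172.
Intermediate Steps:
w(v, u) = u**2
W(p) = -3 + 8/(9*p) (W(p) = -3 + (0/p + 8/p)/9 = -3 + (0 + 8/p)/9 = -3 + (8/p)/9 = -3 + 8/(9*p))
Y(B, Q) = 2 + B/6
Y(W(13), w(9, -10)) - 1*(-40170) = (2 + (-3 + (8/9)/13)/6) - 1*(-40170) = (2 + (-3 + (8/9)*(1/13))/6) + 40170 = (2 + (-3 + 8/117)/6) + 40170 = (2 + (1/6)*(-343/117)) + 40170 = (2 - 343/702) + 40170 = 1061/702 + 40170 = 28200401/702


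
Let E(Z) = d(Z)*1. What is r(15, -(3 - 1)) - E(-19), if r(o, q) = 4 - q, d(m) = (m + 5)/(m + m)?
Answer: 107/19 ≈ 5.6316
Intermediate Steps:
d(m) = (5 + m)/(2*m) (d(m) = (5 + m)/((2*m)) = (5 + m)*(1/(2*m)) = (5 + m)/(2*m))
E(Z) = (5 + Z)/(2*Z) (E(Z) = ((5 + Z)/(2*Z))*1 = (5 + Z)/(2*Z))
r(15, -(3 - 1)) - E(-19) = (4 - (-1)*(3 - 1)) - (5 - 19)/(2*(-19)) = (4 - (-1)*2) - (-1)*(-14)/(2*19) = (4 - 1*(-2)) - 1*7/19 = (4 + 2) - 7/19 = 6 - 7/19 = 107/19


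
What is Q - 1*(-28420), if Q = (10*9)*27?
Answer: 30850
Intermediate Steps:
Q = 2430 (Q = 90*27 = 2430)
Q - 1*(-28420) = 2430 - 1*(-28420) = 2430 + 28420 = 30850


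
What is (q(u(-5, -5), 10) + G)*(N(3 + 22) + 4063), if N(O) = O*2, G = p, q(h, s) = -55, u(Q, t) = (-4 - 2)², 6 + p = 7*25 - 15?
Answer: 407187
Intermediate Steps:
p = 154 (p = -6 + (7*25 - 15) = -6 + (175 - 15) = -6 + 160 = 154)
u(Q, t) = 36 (u(Q, t) = (-6)² = 36)
G = 154
N(O) = 2*O
(q(u(-5, -5), 10) + G)*(N(3 + 22) + 4063) = (-55 + 154)*(2*(3 + 22) + 4063) = 99*(2*25 + 4063) = 99*(50 + 4063) = 99*4113 = 407187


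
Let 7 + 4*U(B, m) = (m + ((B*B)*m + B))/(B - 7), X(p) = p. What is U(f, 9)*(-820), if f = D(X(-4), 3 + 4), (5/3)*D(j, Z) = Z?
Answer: 196349/14 ≈ 14025.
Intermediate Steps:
D(j, Z) = 3*Z/5
f = 21/5 (f = 3*(3 + 4)/5 = (⅗)*7 = 21/5 ≈ 4.2000)
U(B, m) = -7/4 + (B + m + m*B²)/(4*(-7 + B)) (U(B, m) = -7/4 + ((m + ((B*B)*m + B))/(B - 7))/4 = -7/4 + ((m + (B²*m + B))/(-7 + B))/4 = -7/4 + ((m + (m*B² + B))/(-7 + B))/4 = -7/4 + ((m + (B + m*B²))/(-7 + B))/4 = -7/4 + ((B + m + m*B²)/(-7 + B))/4 = -7/4 + (B + m + m*B²)/(4*(-7 + B)))
U(f, 9)*(-820) = ((49 + 9 - 6*21/5 + 9*(21/5)²)/(4*(-7 + 21/5)))*(-820) = ((49 + 9 - 126/5 + 9*(441/25))/(4*(-14/5)))*(-820) = ((¼)*(-5/14)*(49 + 9 - 126/5 + 3969/25))*(-820) = ((¼)*(-5/14)*(4789/25))*(-820) = -4789/280*(-820) = 196349/14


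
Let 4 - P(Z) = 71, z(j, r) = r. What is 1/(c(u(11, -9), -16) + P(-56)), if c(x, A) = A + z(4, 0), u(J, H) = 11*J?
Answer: -1/83 ≈ -0.012048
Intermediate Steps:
P(Z) = -67 (P(Z) = 4 - 1*71 = 4 - 71 = -67)
c(x, A) = A (c(x, A) = A + 0 = A)
1/(c(u(11, -9), -16) + P(-56)) = 1/(-16 - 67) = 1/(-83) = -1/83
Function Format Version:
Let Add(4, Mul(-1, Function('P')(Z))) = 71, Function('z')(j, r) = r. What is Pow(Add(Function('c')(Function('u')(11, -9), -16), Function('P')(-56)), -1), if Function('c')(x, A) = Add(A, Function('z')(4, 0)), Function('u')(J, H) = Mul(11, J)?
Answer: Rational(-1, 83) ≈ -0.012048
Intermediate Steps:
Function('P')(Z) = -67 (Function('P')(Z) = Add(4, Mul(-1, 71)) = Add(4, -71) = -67)
Function('c')(x, A) = A (Function('c')(x, A) = Add(A, 0) = A)
Pow(Add(Function('c')(Function('u')(11, -9), -16), Function('P')(-56)), -1) = Pow(Add(-16, -67), -1) = Pow(-83, -1) = Rational(-1, 83)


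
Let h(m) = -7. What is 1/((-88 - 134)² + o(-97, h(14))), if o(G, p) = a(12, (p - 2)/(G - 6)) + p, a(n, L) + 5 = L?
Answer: 103/5075025 ≈ 2.0295e-5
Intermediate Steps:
a(n, L) = -5 + L
o(G, p) = -5 + p + (-2 + p)/(-6 + G) (o(G, p) = (-5 + (p - 2)/(G - 6)) + p = (-5 + (-2 + p)/(-6 + G)) + p = -5 + p + (-2 + p)/(-6 + G))
1/((-88 - 134)² + o(-97, h(14))) = 1/((-88 - 134)² + (-2 - 7 + (-6 - 97)*(-5 - 7))/(-6 - 97)) = 1/((-222)² + (-2 - 7 - 103*(-12))/(-103)) = 1/(49284 - (-2 - 7 + 1236)/103) = 1/(49284 - 1/103*1227) = 1/(49284 - 1227/103) = 1/(5075025/103) = 103/5075025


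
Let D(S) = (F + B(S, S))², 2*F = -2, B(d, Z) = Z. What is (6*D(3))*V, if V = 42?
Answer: 1008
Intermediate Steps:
F = -1 (F = (½)*(-2) = -1)
D(S) = (-1 + S)²
(6*D(3))*V = (6*(-1 + 3)²)*42 = (6*2²)*42 = (6*4)*42 = 24*42 = 1008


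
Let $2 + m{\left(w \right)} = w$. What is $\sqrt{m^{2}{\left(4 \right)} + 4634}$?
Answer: $\sqrt{4638} \approx 68.103$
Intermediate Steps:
$m{\left(w \right)} = -2 + w$
$\sqrt{m^{2}{\left(4 \right)} + 4634} = \sqrt{\left(-2 + 4\right)^{2} + 4634} = \sqrt{2^{2} + 4634} = \sqrt{4 + 4634} = \sqrt{4638}$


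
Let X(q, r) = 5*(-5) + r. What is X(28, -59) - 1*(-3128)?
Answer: 3044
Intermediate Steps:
X(q, r) = -25 + r
X(28, -59) - 1*(-3128) = (-25 - 59) - 1*(-3128) = -84 + 3128 = 3044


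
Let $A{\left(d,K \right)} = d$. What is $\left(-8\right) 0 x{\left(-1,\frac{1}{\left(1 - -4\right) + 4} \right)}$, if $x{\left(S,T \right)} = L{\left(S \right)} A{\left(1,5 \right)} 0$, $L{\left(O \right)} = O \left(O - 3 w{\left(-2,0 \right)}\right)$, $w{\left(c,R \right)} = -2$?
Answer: $0$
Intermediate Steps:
$L{\left(O \right)} = O \left(6 + O\right)$ ($L{\left(O \right)} = O \left(O - -6\right) = O \left(O + 6\right) = O \left(6 + O\right)$)
$x{\left(S,T \right)} = 0$ ($x{\left(S,T \right)} = S \left(6 + S\right) 1 \cdot 0 = S \left(6 + S\right) 0 = 0$)
$\left(-8\right) 0 x{\left(-1,\frac{1}{\left(1 - -4\right) + 4} \right)} = \left(-8\right) 0 \cdot 0 = 0 \cdot 0 = 0$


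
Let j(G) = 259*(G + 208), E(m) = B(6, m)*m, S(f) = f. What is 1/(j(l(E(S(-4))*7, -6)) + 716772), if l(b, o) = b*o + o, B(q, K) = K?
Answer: 1/595042 ≈ 1.6806e-6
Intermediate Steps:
E(m) = m**2 (E(m) = m*m = m**2)
l(b, o) = o + b*o
j(G) = 53872 + 259*G (j(G) = 259*(208 + G) = 53872 + 259*G)
1/(j(l(E(S(-4))*7, -6)) + 716772) = 1/((53872 + 259*(-6*(1 + (-4)**2*7))) + 716772) = 1/((53872 + 259*(-6*(1 + 16*7))) + 716772) = 1/((53872 + 259*(-6*(1 + 112))) + 716772) = 1/((53872 + 259*(-6*113)) + 716772) = 1/((53872 + 259*(-678)) + 716772) = 1/((53872 - 175602) + 716772) = 1/(-121730 + 716772) = 1/595042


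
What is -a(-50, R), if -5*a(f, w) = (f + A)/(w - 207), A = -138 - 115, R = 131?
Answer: 303/380 ≈ 0.79737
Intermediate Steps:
A = -253
a(f, w) = -(-253 + f)/(5*(-207 + w)) (a(f, w) = -(f - 253)/(5*(w - 207)) = -(-253 + f)/(5*(-207 + w)))
-a(-50, R) = -(253 - 1*(-50))/(5*(-207 + 131)) = -(253 + 50)/(5*(-76)) = -(-1)*303/(5*76) = -1*(-303/380) = 303/380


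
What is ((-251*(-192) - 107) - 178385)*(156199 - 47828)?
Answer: -14120741300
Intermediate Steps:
((-251*(-192) - 107) - 178385)*(156199 - 47828) = ((48192 - 107) - 178385)*108371 = (48085 - 178385)*108371 = -130300*108371 = -14120741300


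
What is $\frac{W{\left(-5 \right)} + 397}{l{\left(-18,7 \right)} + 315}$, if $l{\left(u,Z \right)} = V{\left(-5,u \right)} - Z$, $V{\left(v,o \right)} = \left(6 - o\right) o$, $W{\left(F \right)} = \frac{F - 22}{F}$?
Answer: $- \frac{503}{155} \approx -3.2452$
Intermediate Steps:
$W{\left(F \right)} = \frac{-22 + F}{F}$
$V{\left(v,o \right)} = o \left(6 - o\right)$
$l{\left(u,Z \right)} = - Z + u \left(6 - u\right)$ ($l{\left(u,Z \right)} = u \left(6 - u\right) - Z = - Z + u \left(6 - u\right)$)
$\frac{W{\left(-5 \right)} + 397}{l{\left(-18,7 \right)} + 315} = \frac{\frac{-22 - 5}{-5} + 397}{\left(\left(-1\right) 7 - - 18 \left(-6 - 18\right)\right) + 315} = \frac{\left(- \frac{1}{5}\right) \left(-27\right) + 397}{\left(-7 - \left(-18\right) \left(-24\right)\right) + 315} = \frac{\frac{27}{5} + 397}{\left(-7 - 432\right) + 315} = \frac{2012}{5 \left(-439 + 315\right)} = \frac{2012}{5 \left(-124\right)} = \frac{2012}{5} \left(- \frac{1}{124}\right) = - \frac{503}{155}$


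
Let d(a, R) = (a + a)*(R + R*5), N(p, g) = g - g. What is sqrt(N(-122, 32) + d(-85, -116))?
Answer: 4*sqrt(7395) ≈ 343.98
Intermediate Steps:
N(p, g) = 0
d(a, R) = 12*R*a (d(a, R) = (2*a)*(R + 5*R) = (2*a)*(6*R) = 12*R*a)
sqrt(N(-122, 32) + d(-85, -116)) = sqrt(0 + 12*(-116)*(-85)) = sqrt(0 + 118320) = sqrt(118320) = 4*sqrt(7395)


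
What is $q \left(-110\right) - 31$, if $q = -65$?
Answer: $7119$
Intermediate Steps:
$q \left(-110\right) - 31 = \left(-65\right) \left(-110\right) - 31 = 7150 - 31 = 7119$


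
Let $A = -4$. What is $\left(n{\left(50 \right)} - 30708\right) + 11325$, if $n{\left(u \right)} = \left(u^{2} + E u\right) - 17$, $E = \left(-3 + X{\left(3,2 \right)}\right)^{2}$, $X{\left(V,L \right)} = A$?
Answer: $-14450$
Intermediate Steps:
$X{\left(V,L \right)} = -4$
$E = 49$ ($E = \left(-3 - 4\right)^{2} = \left(-7\right)^{2} = 49$)
$n{\left(u \right)} = -17 + u^{2} + 49 u$ ($n{\left(u \right)} = \left(u^{2} + 49 u\right) - 17 = -17 + u^{2} + 49 u$)
$\left(n{\left(50 \right)} - 30708\right) + 11325 = \left(\left(-17 + 50^{2} + 49 \cdot 50\right) - 30708\right) + 11325 = \left(\left(-17 + 2500 + 2450\right) - 30708\right) + 11325 = \left(4933 - 30708\right) + 11325 = -25775 + 11325 = -14450$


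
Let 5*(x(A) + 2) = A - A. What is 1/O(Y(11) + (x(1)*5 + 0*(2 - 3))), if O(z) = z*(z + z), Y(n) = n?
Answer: 1/2 ≈ 0.50000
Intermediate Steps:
x(A) = -2 (x(A) = -2 + (A - A)/5 = -2 + (1/5)*0 = -2 + 0 = -2)
O(z) = 2*z**2 (O(z) = z*(2*z) = 2*z**2)
1/O(Y(11) + (x(1)*5 + 0*(2 - 3))) = 1/(2*(11 + (-2*5 + 0*(2 - 3)))**2) = 1/(2*(11 + (-10 + 0*(-1)))**2) = 1/(2*(11 + (-10 + 0))**2) = 1/(2*(11 - 10)**2) = 1/(2*1**2) = 1/(2*1) = 1/2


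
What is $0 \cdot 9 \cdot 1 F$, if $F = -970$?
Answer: $0$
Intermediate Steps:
$0 \cdot 9 \cdot 1 F = 0 \cdot 9 \cdot 1 \left(-970\right) = 0 \cdot 1 \left(-970\right) = 0 \left(-970\right) = 0$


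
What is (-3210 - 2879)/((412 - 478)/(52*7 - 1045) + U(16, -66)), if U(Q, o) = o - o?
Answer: -1382203/22 ≈ -62827.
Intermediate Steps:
U(Q, o) = 0
(-3210 - 2879)/((412 - 478)/(52*7 - 1045) + U(16, -66)) = (-3210 - 2879)/((412 - 478)/(52*7 - 1045) + 0) = -6089/(-66/(364 - 1045) + 0) = -6089/(-66/(-681) + 0) = -6089/(-66*(-1/681) + 0) = -6089/(22/227 + 0) = -6089/22/227 = -6089*227/22 = -1382203/22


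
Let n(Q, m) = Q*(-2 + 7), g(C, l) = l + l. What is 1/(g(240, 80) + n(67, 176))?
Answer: 1/495 ≈ 0.0020202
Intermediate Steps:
g(C, l) = 2*l
n(Q, m) = 5*Q (n(Q, m) = Q*5 = 5*Q)
1/(g(240, 80) + n(67, 176)) = 1/(2*80 + 5*67) = 1/(160 + 335) = 1/495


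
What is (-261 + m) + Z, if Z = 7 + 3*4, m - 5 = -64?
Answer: -301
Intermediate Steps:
m = -59 (m = 5 - 64 = -59)
Z = 19 (Z = 7 + 12 = 19)
(-261 + m) + Z = (-261 - 59) + 19 = -320 + 19 = -301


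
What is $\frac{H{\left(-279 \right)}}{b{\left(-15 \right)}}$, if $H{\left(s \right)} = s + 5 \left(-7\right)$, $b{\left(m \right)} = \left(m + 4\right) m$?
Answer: $- \frac{314}{165} \approx -1.903$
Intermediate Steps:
$b{\left(m \right)} = m \left(4 + m\right)$ ($b{\left(m \right)} = \left(4 + m\right) m = m \left(4 + m\right)$)
$H{\left(s \right)} = -35 + s$ ($H{\left(s \right)} = s - 35 = -35 + s$)
$\frac{H{\left(-279 \right)}}{b{\left(-15 \right)}} = \frac{-35 - 279}{\left(-15\right) \left(4 - 15\right)} = - \frac{314}{\left(-15\right) \left(-11\right)} = - \frac{314}{165}$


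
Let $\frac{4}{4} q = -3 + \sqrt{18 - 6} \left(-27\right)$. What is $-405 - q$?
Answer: $-402 + 54 \sqrt{3} \approx -308.47$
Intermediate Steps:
$q = -3 - 54 \sqrt{3}$ ($q = -3 + \sqrt{18 - 6} \left(-27\right) = -3 + \sqrt{12} \left(-27\right) = -3 + 2 \sqrt{3} \left(-27\right) = -3 - 54 \sqrt{3} \approx -96.531$)
$-405 - q = -405 - \left(-3 - 54 \sqrt{3}\right) = -405 + \left(3 + 54 \sqrt{3}\right) = -402 + 54 \sqrt{3}$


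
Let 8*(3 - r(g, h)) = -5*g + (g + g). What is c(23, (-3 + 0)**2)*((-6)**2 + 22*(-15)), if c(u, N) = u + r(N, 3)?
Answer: -34545/4 ≈ -8636.3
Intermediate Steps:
r(g, h) = 3 + 3*g/8 (r(g, h) = 3 - (-5*g + (g + g))/8 = 3 - (-5*g + 2*g)/8 = 3 - (-3)*g/8 = 3 + 3*g/8)
c(u, N) = 3 + u + 3*N/8 (c(u, N) = u + (3 + 3*N/8) = 3 + u + 3*N/8)
c(23, (-3 + 0)**2)*((-6)**2 + 22*(-15)) = (3 + 23 + 3*(-3 + 0)**2/8)*((-6)**2 + 22*(-15)) = (3 + 23 + (3/8)*(-3)**2)*(36 - 330) = (3 + 23 + (3/8)*9)*(-294) = (3 + 23 + 27/8)*(-294) = (235/8)*(-294) = -34545/4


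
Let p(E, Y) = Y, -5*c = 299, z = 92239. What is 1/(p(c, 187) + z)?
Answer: 1/92426 ≈ 1.0819e-5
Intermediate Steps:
c = -299/5 (c = -1/5*299 = -299/5 ≈ -59.800)
1/(p(c, 187) + z) = 1/(187 + 92239) = 1/92426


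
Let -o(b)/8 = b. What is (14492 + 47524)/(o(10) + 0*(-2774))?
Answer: -3876/5 ≈ -775.20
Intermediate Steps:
o(b) = -8*b
(14492 + 47524)/(o(10) + 0*(-2774)) = (14492 + 47524)/(-8*10 + 0*(-2774)) = 62016/(-80 + 0) = 62016/(-80) = 62016*(-1/80) = -3876/5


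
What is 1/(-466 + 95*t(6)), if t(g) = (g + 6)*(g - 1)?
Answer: 1/5234 ≈ 0.00019106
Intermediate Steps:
t(g) = (-1 + g)*(6 + g) (t(g) = (6 + g)*(-1 + g) = (-1 + g)*(6 + g))
1/(-466 + 95*t(6)) = 1/(-466 + 95*(-6 + 6² + 5*6)) = 1/(-466 + 95*(-6 + 36 + 30)) = 1/(-466 + 95*60) = 1/(-466 + 5700) = 1/5234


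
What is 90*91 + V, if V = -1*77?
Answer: 8113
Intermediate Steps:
V = -77
90*91 + V = 90*91 - 77 = 8190 - 77 = 8113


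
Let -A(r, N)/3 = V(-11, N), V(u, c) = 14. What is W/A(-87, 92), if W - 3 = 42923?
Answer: -21463/21 ≈ -1022.0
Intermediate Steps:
W = 42926 (W = 3 + 42923 = 42926)
A(r, N) = -42 (A(r, N) = -3*14 = -42)
W/A(-87, 92) = 42926/(-42) = 42926*(-1/42) = -21463/21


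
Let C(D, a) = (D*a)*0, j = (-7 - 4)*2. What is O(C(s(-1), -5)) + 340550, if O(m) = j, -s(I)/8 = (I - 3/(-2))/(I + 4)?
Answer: 340528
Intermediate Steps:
j = -22 (j = -11*2 = -22)
s(I) = -8*(3/2 + I)/(4 + I) (s(I) = -8*(I - 3/(-2))/(I + 4) = -8*(I - 3*(-½))/(4 + I) = -8*(I + 3/2)/(4 + I) = -8*(3/2 + I)/(4 + I))
C(D, a) = 0
O(m) = -22
O(C(s(-1), -5)) + 340550 = -22 + 340550 = 340528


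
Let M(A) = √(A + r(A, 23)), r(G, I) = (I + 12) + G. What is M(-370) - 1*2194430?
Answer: -2194430 + I*√705 ≈ -2.1944e+6 + 26.552*I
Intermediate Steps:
r(G, I) = 12 + G + I (r(G, I) = (12 + I) + G = 12 + G + I)
M(A) = √(35 + 2*A) (M(A) = √(A + (12 + A + 23)) = √(A + (35 + A)) = √(35 + 2*A))
M(-370) - 1*2194430 = √(35 + 2*(-370)) - 1*2194430 = √(35 - 740) - 2194430 = √(-705) - 2194430 = I*√705 - 2194430 = -2194430 + I*√705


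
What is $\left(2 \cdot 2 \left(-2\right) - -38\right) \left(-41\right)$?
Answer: $-1230$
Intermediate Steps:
$\left(2 \cdot 2 \left(-2\right) - -38\right) \left(-41\right) = \left(4 \left(-2\right) + \left(-16 + 54\right)\right) \left(-41\right) = \left(-8 + 38\right) \left(-41\right) = 30 \left(-41\right) = -1230$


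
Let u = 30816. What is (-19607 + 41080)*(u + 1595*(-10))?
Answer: 319217618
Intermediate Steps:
(-19607 + 41080)*(u + 1595*(-10)) = (-19607 + 41080)*(30816 + 1595*(-10)) = 21473*(30816 - 15950) = 21473*14866 = 319217618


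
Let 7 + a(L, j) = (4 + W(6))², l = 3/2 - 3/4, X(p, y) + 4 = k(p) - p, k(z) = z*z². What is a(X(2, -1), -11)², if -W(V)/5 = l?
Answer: 12321/256 ≈ 48.129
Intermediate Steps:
k(z) = z³
X(p, y) = -4 + p³ - p (X(p, y) = -4 + (p³ - p) = -4 + p³ - p)
l = ¾ (l = 3*(½) - 3*¼ = 3/2 - ¾ = ¾ ≈ 0.75000)
W(V) = -15/4 (W(V) = -5*¾ = -15/4)
a(L, j) = -111/16 (a(L, j) = -7 + (4 - 15/4)² = -7 + (¼)² = -7 + 1/16 = -111/16)
a(X(2, -1), -11)² = (-111/16)² = 12321/256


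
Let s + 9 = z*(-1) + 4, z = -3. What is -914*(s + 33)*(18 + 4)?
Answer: -623348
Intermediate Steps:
s = -2 (s = -9 + (-3*(-1) + 4) = -9 + (3 + 4) = -9 + 7 = -2)
-914*(s + 33)*(18 + 4) = -914*(-2 + 33)*(18 + 4) = -28334*22 = -914*682 = -623348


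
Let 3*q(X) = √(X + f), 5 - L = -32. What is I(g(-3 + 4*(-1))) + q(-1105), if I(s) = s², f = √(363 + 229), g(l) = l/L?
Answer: 49/1369 + √(-1105 + 4*√37)/3 ≈ 0.035793 + 10.958*I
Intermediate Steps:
L = 37 (L = 5 - 1*(-32) = 5 + 32 = 37)
g(l) = l/37
f = 4*√37 (f = √592 = 4*√37 ≈ 24.331)
q(X) = √(X + 4*√37)/3
I(g(-3 + 4*(-1))) + q(-1105) = ((-3 + 4*(-1))/37)² + √(-1105 + 4*√37)/3 = ((-3 - 4)/37)² + √(-1105 + 4*√37)/3 = ((1/37)*(-7))² + √(-1105 + 4*√37)/3 = (-7/37)² + √(-1105 + 4*√37)/3 = 49/1369 + √(-1105 + 4*√37)/3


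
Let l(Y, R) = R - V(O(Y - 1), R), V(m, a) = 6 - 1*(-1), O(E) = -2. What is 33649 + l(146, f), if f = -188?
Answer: 33454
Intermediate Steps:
V(m, a) = 7 (V(m, a) = 6 + 1 = 7)
l(Y, R) = -7 + R (l(Y, R) = R - 1*7 = R - 7 = -7 + R)
33649 + l(146, f) = 33649 + (-7 - 188) = 33649 - 195 = 33454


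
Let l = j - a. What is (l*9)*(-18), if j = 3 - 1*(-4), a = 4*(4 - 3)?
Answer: -486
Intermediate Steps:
a = 4 (a = 4*1 = 4)
j = 7 (j = 3 + 4 = 7)
l = 3 (l = 7 - 1*4 = 7 - 4 = 3)
(l*9)*(-18) = (3*9)*(-18) = 27*(-18) = -486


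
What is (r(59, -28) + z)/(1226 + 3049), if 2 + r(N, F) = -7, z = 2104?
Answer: 419/855 ≈ 0.49006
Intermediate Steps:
r(N, F) = -9 (r(N, F) = -2 - 7 = -9)
(r(59, -28) + z)/(1226 + 3049) = (-9 + 2104)/(1226 + 3049) = 2095/4275 = 2095*(1/4275) = 419/855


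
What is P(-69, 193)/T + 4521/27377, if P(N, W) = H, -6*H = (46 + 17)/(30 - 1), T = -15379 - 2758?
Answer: 679488969/4114160806 ≈ 0.16516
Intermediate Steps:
T = -18137
H = -21/58 (H = -(46 + 17)/(6*(30 - 1)) = -21/(2*29) = -⅙*63/29 = -21/58 ≈ -0.36207)
P(N, W) = -21/58
P(-69, 193)/T + 4521/27377 = -21/58/(-18137) + 4521/27377 = -21/58*(-1/18137) + 4521*(1/27377) = 3/150278 + 4521/27377 = 679488969/4114160806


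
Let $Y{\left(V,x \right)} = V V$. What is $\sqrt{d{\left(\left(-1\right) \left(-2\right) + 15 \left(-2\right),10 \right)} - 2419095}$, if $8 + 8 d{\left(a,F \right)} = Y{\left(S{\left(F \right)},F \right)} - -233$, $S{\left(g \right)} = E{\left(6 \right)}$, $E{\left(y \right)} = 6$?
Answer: $\frac{i \sqrt{38704998}}{4} \approx 1555.3 i$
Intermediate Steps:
$S{\left(g \right)} = 6$
$Y{\left(V,x \right)} = V^{2}$
$d{\left(a,F \right)} = \frac{261}{8}$ ($d{\left(a,F \right)} = -1 + \frac{6^{2} - -233}{8} = -1 + \frac{36 + 233}{8} = -1 + \frac{1}{8} \cdot 269 = -1 + \frac{269}{8} = \frac{261}{8}$)
$\sqrt{d{\left(\left(-1\right) \left(-2\right) + 15 \left(-2\right),10 \right)} - 2419095} = \sqrt{\frac{261}{8} - 2419095} = \sqrt{- \frac{19352499}{8}} = \frac{i \sqrt{38704998}}{4}$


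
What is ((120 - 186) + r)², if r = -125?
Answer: 36481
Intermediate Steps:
((120 - 186) + r)² = ((120 - 186) - 125)² = (-66 - 125)² = (-191)² = 36481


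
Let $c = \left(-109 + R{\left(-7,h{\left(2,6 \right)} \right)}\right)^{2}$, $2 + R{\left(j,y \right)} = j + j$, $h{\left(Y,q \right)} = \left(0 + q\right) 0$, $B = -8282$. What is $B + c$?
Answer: $7343$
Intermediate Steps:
$h{\left(Y,q \right)} = 0$ ($h{\left(Y,q \right)} = q 0 = 0$)
$R{\left(j,y \right)} = -2 + 2 j$ ($R{\left(j,y \right)} = -2 + \left(j + j\right) = -2 + 2 j$)
$c = 15625$ ($c = \left(-109 + \left(-2 + 2 \left(-7\right)\right)\right)^{2} = \left(-109 - 16\right)^{2} = \left(-125\right)^{2} = 15625$)
$B + c = -8282 + 15625 = 7343$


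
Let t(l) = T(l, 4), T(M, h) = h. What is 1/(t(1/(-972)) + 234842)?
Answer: 1/234846 ≈ 4.2581e-6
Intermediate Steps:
t(l) = 4
1/(t(1/(-972)) + 234842) = 1/(4 + 234842) = 1/234846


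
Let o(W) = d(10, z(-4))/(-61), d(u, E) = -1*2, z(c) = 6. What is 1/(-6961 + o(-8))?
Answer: -61/424619 ≈ -0.00014366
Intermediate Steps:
d(u, E) = -2
o(W) = 2/61 (o(W) = -2/(-61) = -2*(-1/61) = 2/61)
1/(-6961 + o(-8)) = 1/(-6961 + 2/61) = 1/(-424619/61) = -61/424619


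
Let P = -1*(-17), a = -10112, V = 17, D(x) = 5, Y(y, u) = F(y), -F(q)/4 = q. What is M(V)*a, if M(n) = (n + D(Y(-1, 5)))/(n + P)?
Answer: -111232/17 ≈ -6543.1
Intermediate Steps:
F(q) = -4*q
Y(y, u) = -4*y
P = 17
M(n) = (5 + n)/(17 + n) (M(n) = (n + 5)/(n + 17) = (5 + n)/(17 + n))
M(V)*a = ((5 + 17)/(17 + 17))*(-10112) = (22/34)*(-10112) = ((1/34)*22)*(-10112) = (11/17)*(-10112) = -111232/17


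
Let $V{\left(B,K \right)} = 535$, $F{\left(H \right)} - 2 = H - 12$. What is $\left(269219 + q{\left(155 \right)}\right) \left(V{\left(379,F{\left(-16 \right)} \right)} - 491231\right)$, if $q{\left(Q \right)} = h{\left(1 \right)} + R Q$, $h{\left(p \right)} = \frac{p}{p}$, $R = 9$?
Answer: $-132789698040$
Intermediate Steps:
$F{\left(H \right)} = -10 + H$ ($F{\left(H \right)} = 2 + \left(H - 12\right) = 2 + \left(-12 + H\right) = -10 + H$)
$h{\left(p \right)} = 1$
$q{\left(Q \right)} = 1 + 9 Q$
$\left(269219 + q{\left(155 \right)}\right) \left(V{\left(379,F{\left(-16 \right)} \right)} - 491231\right) = \left(269219 + \left(1 + 9 \cdot 155\right)\right) \left(535 - 491231\right) = \left(269219 + \left(1 + 1395\right)\right) \left(-490696\right) = \left(269219 + 1396\right) \left(-490696\right) = 270615 \left(-490696\right) = -132789698040$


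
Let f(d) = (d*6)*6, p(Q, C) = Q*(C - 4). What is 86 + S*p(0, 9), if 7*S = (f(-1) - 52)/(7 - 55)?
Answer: 86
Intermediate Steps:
p(Q, C) = Q*(-4 + C)
f(d) = 36*d (f(d) = (6*d)*6 = 36*d)
S = 11/42 (S = ((36*(-1) - 52)/(7 - 55))/7 = ((-36 - 52)/(-48))/7 = (-88*(-1/48))/7 = (⅐)*(11/6) = 11/42 ≈ 0.26190)
86 + S*p(0, 9) = 86 + 11*(0*(-4 + 9))/42 = 86 + 11*(0*5)/42 = 86 + (11/42)*0 = 86 + 0 = 86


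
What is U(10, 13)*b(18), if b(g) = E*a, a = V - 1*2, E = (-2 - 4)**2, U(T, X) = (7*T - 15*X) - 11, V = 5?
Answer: -14688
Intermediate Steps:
U(T, X) = -11 - 15*X + 7*T (U(T, X) = (-15*X + 7*T) - 11 = -11 - 15*X + 7*T)
E = 36 (E = (-6)**2 = 36)
a = 3 (a = 5 - 1*2 = 5 - 2 = 3)
b(g) = 108 (b(g) = 36*3 = 108)
U(10, 13)*b(18) = (-11 - 15*13 + 7*10)*108 = (-11 - 195 + 70)*108 = -136*108 = -14688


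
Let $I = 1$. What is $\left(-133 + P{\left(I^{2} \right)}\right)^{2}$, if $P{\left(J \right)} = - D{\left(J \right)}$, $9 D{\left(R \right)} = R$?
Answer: $\frac{1435204}{81} \approx 17719.0$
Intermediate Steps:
$D{\left(R \right)} = \frac{R}{9}$
$P{\left(J \right)} = - \frac{J}{9}$
$\left(-133 + P{\left(I^{2} \right)}\right)^{2} = \left(-133 - \frac{1^{2}}{9}\right)^{2} = \left(-133 - \frac{1}{9}\right)^{2} = \left(- \frac{1198}{9}\right)^{2} = \frac{1435204}{81}$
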